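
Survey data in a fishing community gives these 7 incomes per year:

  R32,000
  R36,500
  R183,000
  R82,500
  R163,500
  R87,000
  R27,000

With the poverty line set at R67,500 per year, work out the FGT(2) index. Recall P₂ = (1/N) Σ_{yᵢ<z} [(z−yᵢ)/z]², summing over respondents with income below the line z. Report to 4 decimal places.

Below z: R27,000, R32,000, R36,500 (q = 3 of N = 7).
Gap ratios (z−y)/z: (67500−27000)/67500 = 0.6000; (67500−32000)/67500 = 0.5259; (67500−36500)/67500 = 0.4593.
Squared: 0.3600; 0.2766; 0.2109.
Sum = 0.847517; P₂ = 0.847517 / 7 = 0.1211.

0.1211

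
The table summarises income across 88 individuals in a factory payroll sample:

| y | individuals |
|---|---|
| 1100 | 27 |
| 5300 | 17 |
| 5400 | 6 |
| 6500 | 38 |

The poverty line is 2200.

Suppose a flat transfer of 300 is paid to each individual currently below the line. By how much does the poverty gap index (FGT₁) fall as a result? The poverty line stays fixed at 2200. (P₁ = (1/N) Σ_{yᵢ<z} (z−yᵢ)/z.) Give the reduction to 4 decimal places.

0.0418

Before: below the line — 27×1100; poverty gap index (FGT₁) = 0.153409.
After the 300 transfer: below the line — 27×1400; poverty gap index (FGT₁) = 0.111570.
Reduction = 0.153409 − 0.111570 = 0.0418.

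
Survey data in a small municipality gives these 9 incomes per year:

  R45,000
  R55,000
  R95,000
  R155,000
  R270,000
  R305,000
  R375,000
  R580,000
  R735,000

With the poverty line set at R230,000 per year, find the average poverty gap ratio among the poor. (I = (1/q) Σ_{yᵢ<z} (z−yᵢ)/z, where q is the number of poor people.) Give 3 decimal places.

Below the line: R45,000, R55,000, R95,000, R155,000 (q = 4 of N = 9).
Relative gaps: 0.8043, 0.7609, 0.5870, 0.3261; sum = 2.478261.
The income-gap ratio divides by q (the poor only): 2.478261 / 4 = 0.620.

0.620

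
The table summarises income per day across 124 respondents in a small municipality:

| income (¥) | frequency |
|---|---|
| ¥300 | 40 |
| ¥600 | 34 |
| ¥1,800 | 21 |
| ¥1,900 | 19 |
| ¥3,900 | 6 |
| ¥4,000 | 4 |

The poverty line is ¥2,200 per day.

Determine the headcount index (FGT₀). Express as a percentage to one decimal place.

91.9%

114 of the 124 respondents have income below ¥2,200.
H = 114/124 = 91.9%.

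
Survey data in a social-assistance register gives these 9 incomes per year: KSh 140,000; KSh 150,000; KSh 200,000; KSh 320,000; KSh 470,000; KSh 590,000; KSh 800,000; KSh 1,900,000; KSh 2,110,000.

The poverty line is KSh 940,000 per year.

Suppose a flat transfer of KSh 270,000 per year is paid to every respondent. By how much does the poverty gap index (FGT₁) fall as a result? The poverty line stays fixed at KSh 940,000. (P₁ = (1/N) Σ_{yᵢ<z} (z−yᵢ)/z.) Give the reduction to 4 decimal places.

Before: below the line — KSh 140,000, KSh 150,000, KSh 200,000, KSh 320,000, KSh 470,000, KSh 590,000, KSh 800,000; poverty gap index (FGT₁) = 0.462175.
After the KSh 270,000 transfer: below the line — KSh 410,000, KSh 420,000, KSh 470,000, KSh 590,000, KSh 740,000, KSh 860,000; poverty gap index (FGT₁) = 0.254137.
Reduction = 0.462175 − 0.254137 = 0.2080.

0.2080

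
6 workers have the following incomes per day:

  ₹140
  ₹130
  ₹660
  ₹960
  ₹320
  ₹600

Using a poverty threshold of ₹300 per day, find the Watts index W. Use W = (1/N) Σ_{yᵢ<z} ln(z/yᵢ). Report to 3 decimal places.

0.266

Below z: ₹130, ₹140 (q = 2 of N = 6).
Log shortfalls: ln(300/130) = 0.8362; ln(300/140) = 0.7621.
W = 1.598388 / 6 = 0.266.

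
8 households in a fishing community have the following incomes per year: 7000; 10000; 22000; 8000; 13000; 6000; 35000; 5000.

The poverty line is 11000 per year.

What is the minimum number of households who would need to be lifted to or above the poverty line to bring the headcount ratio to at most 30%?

Currently q = 5 of N = 8 are below the line (H = 0.625).
A headcount ratio of at most 30% allows at most ⌊0.30 × 8⌋ = 2 poor households.
So at least 5 − 2 = 3 must be lifted.

3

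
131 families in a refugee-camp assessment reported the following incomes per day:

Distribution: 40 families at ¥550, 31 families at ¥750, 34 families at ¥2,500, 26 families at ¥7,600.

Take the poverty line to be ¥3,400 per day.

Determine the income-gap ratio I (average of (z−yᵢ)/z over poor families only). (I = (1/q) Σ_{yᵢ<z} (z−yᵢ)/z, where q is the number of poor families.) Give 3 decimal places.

0.635

Below z: 40×¥550, 31×¥750, 34×¥2,500 (q = 105 of N = 131).
Relative gaps: 0.8382 (×40), 0.7794 (×31), 0.2647 (×34); sum = 66.691176.
I averages over the q = 105 poor units only: 66.691176 / 105 = 0.635.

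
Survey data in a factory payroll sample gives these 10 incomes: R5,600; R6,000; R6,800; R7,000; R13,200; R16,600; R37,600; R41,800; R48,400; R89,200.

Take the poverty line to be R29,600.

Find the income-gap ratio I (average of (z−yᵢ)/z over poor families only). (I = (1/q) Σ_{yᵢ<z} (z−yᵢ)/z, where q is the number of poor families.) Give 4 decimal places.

0.6892

Below z: R5,600, R6,000, R6,800, R7,000, R13,200, R16,600 (q = 6 of N = 10).
Shortfall ratios (z−y)/z: 0.8108, 0.7973, 0.7703, 0.7635, 0.5541, 0.4392; sum = 4.135135.
The income-gap ratio divides by q (the poor only): 4.135135 / 6 = 0.6892.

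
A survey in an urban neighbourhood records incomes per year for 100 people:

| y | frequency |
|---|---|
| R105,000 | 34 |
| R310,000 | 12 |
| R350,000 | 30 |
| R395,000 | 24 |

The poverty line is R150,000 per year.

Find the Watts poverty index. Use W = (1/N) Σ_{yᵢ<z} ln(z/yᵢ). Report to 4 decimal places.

0.1213

Poor units: 34×R105,000 (q = 34 of N = 100).
Log shortfalls: ln(150000/105000) = 0.3567 (×34).
W = 12.126948 / 100 = 0.1213.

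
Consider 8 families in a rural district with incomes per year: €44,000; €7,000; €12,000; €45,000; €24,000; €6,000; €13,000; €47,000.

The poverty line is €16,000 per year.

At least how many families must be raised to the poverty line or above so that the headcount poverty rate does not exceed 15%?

4 of the 8 families are poor, so H = 4/8 = 0.500.
A headcount ratio of at most 15% allows at most ⌊0.15 × 8⌋ = 1 poor families.
So at least 4 − 1 = 3 must be lifted.

3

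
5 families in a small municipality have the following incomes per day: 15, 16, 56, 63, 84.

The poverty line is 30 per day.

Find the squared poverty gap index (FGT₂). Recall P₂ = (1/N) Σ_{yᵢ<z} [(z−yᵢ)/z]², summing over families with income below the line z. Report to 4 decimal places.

Incomes under z: 15, 16 (q = 2 of N = 5).
Normalized shortfalls: (30−15)/30 = 0.5000; (30−16)/30 = 0.4667.
Squared: 0.2500; 0.2178.
Sum = 0.467778; P₂ = 0.467778 / 5 = 0.0936.

0.0936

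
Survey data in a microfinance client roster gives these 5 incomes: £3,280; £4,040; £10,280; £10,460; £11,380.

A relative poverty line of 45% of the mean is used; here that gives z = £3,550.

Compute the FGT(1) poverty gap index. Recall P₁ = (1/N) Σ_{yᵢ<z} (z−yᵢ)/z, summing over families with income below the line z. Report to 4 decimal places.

0.0152

Below z: £3,280 (q = 1 of N = 5).
Normalized shortfalls: (3550−3280)/3550 = 0.0761.
Σ = 0.076056. Dividing by the full population N = 5 gives P₁ = 0.0152.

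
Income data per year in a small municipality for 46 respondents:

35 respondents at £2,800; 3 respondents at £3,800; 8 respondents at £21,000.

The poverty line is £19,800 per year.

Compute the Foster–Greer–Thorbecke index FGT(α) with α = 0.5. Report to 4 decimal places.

0.7636

Incomes under z: 35×£2,800, 3×£3,800 (q = 38 of N = 46).
Normalized shortfalls: (19800−2800)/19800 = 0.8586 (×35); (19800−3800)/19800 = 0.8081 (×3).
Raised to α = 0.5: 0.92660 (×35); 0.89893 (×3).
Sum = 35.127767; FGT(0.5) = 35.127767 / 46 = 0.7636.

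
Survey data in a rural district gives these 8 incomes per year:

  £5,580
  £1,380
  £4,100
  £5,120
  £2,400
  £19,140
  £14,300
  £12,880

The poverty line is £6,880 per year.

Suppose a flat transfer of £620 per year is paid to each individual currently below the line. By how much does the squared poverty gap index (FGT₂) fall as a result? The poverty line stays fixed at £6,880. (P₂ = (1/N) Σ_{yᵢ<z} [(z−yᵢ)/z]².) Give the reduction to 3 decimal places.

Before: below the line — £1,380, £2,400, £4,100, £5,120, £5,580; squared poverty gap index (FGT₂) = 0.16594.
After the £620 transfer: below the line — £2,000, £3,020, £4,720, £5,740, £6,200; squared poverty gap index (FGT₂) = 0.11921.
Reduction = 0.16594 − 0.11921 = 0.047.

0.047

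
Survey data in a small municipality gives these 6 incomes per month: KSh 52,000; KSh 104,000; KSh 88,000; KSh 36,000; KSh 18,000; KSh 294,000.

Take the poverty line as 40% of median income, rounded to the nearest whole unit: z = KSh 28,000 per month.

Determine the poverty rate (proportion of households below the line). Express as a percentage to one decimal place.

16.7%

1 of the 6 households have income below KSh 28,000.
H = 1/6 = 16.7%.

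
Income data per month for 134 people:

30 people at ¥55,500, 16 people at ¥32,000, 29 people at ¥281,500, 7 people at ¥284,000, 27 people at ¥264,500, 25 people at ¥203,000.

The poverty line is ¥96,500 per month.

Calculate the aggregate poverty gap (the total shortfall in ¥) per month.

¥2,262,000

Below the line: 16×¥32,000, 30×¥55,500 (q = 46 of N = 134).
Individual gaps: 16×(96500−32000) = 1032000; 30×(96500−55500) = 1230000.
Aggregate gap = ¥2,262,000.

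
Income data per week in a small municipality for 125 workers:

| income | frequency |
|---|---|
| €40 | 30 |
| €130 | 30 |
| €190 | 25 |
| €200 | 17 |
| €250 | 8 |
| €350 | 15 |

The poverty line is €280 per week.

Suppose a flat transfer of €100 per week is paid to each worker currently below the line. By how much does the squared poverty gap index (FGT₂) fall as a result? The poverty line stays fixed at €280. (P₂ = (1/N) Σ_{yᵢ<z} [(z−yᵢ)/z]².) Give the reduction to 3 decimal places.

Before: below the line — 30×€40, 30×€130, 25×€190, 17×€200, 8×€250; squared poverty gap index (FGT₂) = 0.27770.
After the €100 transfer: below the line — 30×€140, 30×€230; squared poverty gap index (FGT₂) = 0.06765.
Reduction = 0.27770 − 0.06765 = 0.210.

0.210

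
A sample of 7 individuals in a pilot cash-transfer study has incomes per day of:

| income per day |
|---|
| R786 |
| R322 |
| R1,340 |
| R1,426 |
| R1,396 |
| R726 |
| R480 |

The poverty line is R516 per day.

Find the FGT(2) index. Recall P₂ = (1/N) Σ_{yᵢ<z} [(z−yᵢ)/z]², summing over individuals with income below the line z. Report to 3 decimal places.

0.021

Below the line: R322, R480 (q = 2 of N = 7).
Shortfall ratios: (516−322)/516 = 0.3760; (516−480)/516 = 0.0698.
Squared: 0.1414; 0.0049.
Sum = 0.146220; P₂ = 0.146220 / 7 = 0.021.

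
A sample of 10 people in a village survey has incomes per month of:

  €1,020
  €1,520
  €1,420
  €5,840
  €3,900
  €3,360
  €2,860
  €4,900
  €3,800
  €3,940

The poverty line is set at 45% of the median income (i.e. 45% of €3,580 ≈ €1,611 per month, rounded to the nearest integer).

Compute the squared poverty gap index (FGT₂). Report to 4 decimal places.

0.0152

Incomes under z: €1,020, €1,420, €1,520 (q = 3 of N = 10).
Gap ratios (z−y)/z: (1611−1020)/1611 = 0.3669; (1611−1420)/1611 = 0.1186; (1611−1520)/1611 = 0.0565.
Squared: 0.1346; 0.0141; 0.0032.
Sum = 0.151828; P₂ = 0.151828 / 10 = 0.0152.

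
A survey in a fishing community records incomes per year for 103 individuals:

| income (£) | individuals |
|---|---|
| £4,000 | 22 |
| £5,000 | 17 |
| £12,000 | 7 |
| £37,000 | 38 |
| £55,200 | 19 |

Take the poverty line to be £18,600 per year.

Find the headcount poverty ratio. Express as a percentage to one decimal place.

44.7%

46 of the 103 individuals have income below £18,600.
H = 46/103 = 44.7%.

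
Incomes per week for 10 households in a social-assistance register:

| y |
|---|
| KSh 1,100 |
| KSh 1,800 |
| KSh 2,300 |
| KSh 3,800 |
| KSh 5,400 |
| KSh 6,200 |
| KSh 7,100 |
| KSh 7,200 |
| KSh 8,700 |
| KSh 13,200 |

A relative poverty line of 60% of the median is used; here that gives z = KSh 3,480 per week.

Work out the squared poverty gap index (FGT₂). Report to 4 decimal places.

Poor units: KSh 1,100, KSh 1,800, KSh 2,300 (q = 3 of N = 10).
Gap ratios (z−y)/z: (3480−1100)/3480 = 0.6839; (3480−1800)/3480 = 0.4828; (3480−2300)/3480 = 0.3391.
Squared: 0.4677; 0.2331; 0.1150.
Sum = 0.815762; P₂ = 0.815762 / 10 = 0.0816.

0.0816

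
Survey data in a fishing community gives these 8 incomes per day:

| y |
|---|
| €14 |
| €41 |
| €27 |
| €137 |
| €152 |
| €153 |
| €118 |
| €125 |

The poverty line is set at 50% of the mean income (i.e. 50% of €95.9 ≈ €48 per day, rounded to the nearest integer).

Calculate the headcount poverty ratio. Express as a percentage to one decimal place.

37.5%

3 of the 8 respondents have income below €48.
H = 3/8 = 37.5%.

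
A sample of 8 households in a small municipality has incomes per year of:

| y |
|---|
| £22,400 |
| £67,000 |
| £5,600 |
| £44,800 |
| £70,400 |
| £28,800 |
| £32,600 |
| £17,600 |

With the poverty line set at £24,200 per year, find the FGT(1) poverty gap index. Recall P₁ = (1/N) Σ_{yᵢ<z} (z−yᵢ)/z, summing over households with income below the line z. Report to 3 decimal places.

0.139

Poor units: £5,600, £17,600, £22,400 (q = 3 of N = 8).
Normalized shortfalls: (24200−5600)/24200 = 0.7686; (24200−17600)/24200 = 0.2727; (24200−22400)/24200 = 0.0744.
Sum of shortfalls = 1.115702; P₁ averages over all N: 1.115702 / 8 = 0.139.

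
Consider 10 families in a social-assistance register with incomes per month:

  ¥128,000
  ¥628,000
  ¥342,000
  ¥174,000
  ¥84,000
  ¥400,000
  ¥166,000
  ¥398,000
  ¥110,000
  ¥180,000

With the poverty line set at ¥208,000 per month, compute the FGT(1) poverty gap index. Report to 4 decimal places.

0.1952

Incomes under z: ¥84,000, ¥110,000, ¥128,000, ¥166,000, ¥174,000, ¥180,000 (q = 6 of N = 10).
Shortfall ratios: (208000−84000)/208000 = 0.5962; (208000−110000)/208000 = 0.4712; (208000−128000)/208000 = 0.3846; (208000−166000)/208000 = 0.2019; (208000−174000)/208000 = 0.1635; (208000−180000)/208000 = 0.1346.
Σ = 1.951923. Dividing by the full population N = 10 gives P₁ = 0.1952.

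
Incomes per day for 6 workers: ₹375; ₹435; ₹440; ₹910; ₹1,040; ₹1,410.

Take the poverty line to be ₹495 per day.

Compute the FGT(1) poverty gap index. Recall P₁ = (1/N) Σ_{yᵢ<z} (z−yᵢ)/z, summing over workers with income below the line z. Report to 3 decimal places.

Incomes under z: ₹375, ₹435, ₹440 (q = 3 of N = 6).
Relative gaps: (495−375)/495 = 0.2424; (495−435)/495 = 0.1212; (495−440)/495 = 0.1111.
Σ = 0.474747. Dividing by the full population N = 6 gives P₁ = 0.079.

0.079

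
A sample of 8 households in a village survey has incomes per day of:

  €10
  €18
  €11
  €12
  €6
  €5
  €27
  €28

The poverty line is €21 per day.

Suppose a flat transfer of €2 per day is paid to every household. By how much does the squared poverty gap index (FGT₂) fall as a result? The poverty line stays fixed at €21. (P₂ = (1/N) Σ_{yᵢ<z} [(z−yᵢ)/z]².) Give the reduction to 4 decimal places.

Before: below the line — €5, €6, €10, €11, €12, €18; squared poverty gap index (FGT₂) = 0.224490.
After the €2 transfer: below the line — €7, €8, €12, €13, €14, €20; squared poverty gap index (FGT₂) = 0.158730.
Reduction = 0.224490 − 0.158730 = 0.0658.

0.0658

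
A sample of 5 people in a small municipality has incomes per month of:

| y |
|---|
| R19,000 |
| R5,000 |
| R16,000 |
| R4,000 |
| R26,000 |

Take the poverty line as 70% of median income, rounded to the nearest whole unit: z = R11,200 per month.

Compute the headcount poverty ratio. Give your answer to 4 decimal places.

2 of the 5 people have income below R11,200.
H = 2/5 = 0.4000.

0.4000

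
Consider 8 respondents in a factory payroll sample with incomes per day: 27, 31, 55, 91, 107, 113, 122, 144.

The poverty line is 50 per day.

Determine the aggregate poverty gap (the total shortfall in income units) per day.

42

Below z: 27, 31 (q = 2 of N = 8).
Individual gaps: 50−27 = 23; 50−31 = 19.
Aggregate gap = 42.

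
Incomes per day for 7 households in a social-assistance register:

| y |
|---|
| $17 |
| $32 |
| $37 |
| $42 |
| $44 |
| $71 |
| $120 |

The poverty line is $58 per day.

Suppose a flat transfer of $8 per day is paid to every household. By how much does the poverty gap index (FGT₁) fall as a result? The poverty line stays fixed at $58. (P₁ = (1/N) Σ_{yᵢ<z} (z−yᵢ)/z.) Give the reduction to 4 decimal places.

Before: below the line — $17, $32, $37, $42, $44; poverty gap index (FGT₁) = 0.290640.
After the $8 transfer: below the line — $25, $40, $45, $50, $52; poverty gap index (FGT₁) = 0.192118.
Reduction = 0.290640 − 0.192118 = 0.0985.

0.0985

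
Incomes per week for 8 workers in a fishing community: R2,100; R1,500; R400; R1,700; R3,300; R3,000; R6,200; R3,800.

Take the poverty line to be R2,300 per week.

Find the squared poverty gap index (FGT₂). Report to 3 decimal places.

Incomes under z: R400, R1,500, R1,700, R2,100 (q = 4 of N = 8).
Gap ratios (z−y)/z: (2300−400)/2300 = 0.8261; (2300−1500)/2300 = 0.3478; (2300−1700)/2300 = 0.2609; (2300−2100)/2300 = 0.0870.
Squared: 0.6824; 0.1210; 0.0681; 0.0076.
Sum = 0.879017; P₂ = 0.879017 / 8 = 0.110.

0.110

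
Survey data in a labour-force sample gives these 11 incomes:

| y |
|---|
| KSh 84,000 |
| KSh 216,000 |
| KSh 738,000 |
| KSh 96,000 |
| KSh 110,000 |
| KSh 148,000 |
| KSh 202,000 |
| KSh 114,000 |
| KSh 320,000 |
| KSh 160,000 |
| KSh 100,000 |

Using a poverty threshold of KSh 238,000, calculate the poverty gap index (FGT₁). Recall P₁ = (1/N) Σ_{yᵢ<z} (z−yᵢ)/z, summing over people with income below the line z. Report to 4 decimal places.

Below the line: KSh 84,000, KSh 96,000, KSh 100,000, KSh 110,000, KSh 114,000, KSh 148,000, KSh 160,000, KSh 202,000, KSh 216,000 (q = 9 of N = 11).
Relative gaps: (238000−84000)/238000 = 0.6471; (238000−96000)/238000 = 0.5966; (238000−100000)/238000 = 0.5798; (238000−110000)/238000 = 0.5378; (238000−114000)/238000 = 0.5210; (238000−148000)/238000 = 0.3782; (238000−160000)/238000 = 0.3277; (238000−202000)/238000 = 0.1513; (238000−216000)/238000 = 0.0924.
Σ = 3.831933. Dividing by the full population N = 11 gives P₁ = 0.3484.

0.3484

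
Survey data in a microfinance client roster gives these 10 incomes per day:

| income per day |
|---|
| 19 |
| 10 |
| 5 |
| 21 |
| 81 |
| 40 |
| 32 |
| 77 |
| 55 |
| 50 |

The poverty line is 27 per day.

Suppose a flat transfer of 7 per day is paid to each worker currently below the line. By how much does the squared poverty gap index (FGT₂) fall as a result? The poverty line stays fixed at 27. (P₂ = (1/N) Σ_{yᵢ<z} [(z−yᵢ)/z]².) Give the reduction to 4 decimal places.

Before: below the line — 5, 10, 19, 21; squared poverty gap index (FGT₂) = 0.119753.
After the 7 transfer: below the line — 12, 17, 26; squared poverty gap index (FGT₂) = 0.044719.
Reduction = 0.119753 − 0.044719 = 0.0750.

0.0750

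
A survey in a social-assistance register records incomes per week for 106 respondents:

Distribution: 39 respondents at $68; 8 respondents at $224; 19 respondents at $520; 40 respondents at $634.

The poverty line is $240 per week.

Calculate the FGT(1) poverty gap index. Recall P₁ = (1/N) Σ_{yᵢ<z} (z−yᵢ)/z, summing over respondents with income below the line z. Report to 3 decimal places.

Poor units: 39×$68, 8×$224 (q = 47 of N = 106).
Shortfall ratios: (240−68)/240 = 0.7167 (×39); (240−224)/240 = 0.0667 (×8).
Σ = 28.483333. Dividing by the full population N = 106 gives P₁ = 0.269.

0.269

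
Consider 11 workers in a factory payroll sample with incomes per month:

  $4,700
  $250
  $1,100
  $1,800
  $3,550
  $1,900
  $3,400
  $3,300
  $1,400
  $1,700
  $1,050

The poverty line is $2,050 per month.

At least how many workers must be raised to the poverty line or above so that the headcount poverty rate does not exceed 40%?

Currently q = 7 of N = 11 are below the line (H = 0.636).
A headcount ratio of at most 40% allows at most ⌊0.40 × 11⌋ = 4 poor workers.
So at least 7 − 4 = 3 must be lifted.

3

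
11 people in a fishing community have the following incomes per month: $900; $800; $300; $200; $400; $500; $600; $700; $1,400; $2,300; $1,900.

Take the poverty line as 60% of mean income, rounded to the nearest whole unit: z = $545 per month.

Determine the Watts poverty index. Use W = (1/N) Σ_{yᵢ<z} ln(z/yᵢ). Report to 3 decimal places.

0.181

Below the line: $200, $300, $400, $500 (q = 4 of N = 11).
Log shortfalls: ln(545/200) = 1.0025; ln(545/300) = 0.5970; ln(545/400) = 0.3093; ln(545/500) = 0.0862.
W = 1.994971 / 11 = 0.181.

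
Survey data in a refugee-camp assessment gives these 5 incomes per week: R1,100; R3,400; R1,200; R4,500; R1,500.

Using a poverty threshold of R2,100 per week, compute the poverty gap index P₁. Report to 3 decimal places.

0.238

Incomes under z: R1,100, R1,200, R1,500 (q = 3 of N = 5).
Normalized shortfalls: (2100−1100)/2100 = 0.4762; (2100−1200)/2100 = 0.4286; (2100−1500)/2100 = 0.2857.
Σ = 1.190476. Dividing by the full population N = 5 gives P₁ = 0.238.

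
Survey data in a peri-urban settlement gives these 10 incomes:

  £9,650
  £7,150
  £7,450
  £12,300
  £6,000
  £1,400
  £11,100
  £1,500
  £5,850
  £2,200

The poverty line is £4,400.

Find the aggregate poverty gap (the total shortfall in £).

£8,100

Below z: £1,400, £1,500, £2,200 (q = 3 of N = 10).
Individual gaps: 4400−1400 = 3000; 4400−1500 = 2900; 4400−2200 = 2200.
Aggregate gap = £8,100.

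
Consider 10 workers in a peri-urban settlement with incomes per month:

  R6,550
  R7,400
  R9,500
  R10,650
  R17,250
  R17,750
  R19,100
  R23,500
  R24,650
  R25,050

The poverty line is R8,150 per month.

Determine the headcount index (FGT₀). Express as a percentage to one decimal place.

20.0%

2 of the 10 workers have income below R8,150.
H = 2/10 = 20.0%.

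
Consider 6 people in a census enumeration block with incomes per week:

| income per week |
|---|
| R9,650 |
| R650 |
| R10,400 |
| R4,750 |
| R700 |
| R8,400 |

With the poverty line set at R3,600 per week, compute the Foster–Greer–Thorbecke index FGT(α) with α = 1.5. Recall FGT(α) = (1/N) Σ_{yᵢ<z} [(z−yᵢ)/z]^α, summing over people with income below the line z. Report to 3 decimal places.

0.244

Incomes under z: R650, R700 (q = 2 of N = 6).
Gap ratios (z−y)/z: (3600−650)/3600 = 0.8194; (3600−700)/3600 = 0.8056.
Raised to α = 1.5: 0.74179; 0.72301.
Sum = 1.464795; FGT(1.5) = 1.464795 / 6 = 0.244.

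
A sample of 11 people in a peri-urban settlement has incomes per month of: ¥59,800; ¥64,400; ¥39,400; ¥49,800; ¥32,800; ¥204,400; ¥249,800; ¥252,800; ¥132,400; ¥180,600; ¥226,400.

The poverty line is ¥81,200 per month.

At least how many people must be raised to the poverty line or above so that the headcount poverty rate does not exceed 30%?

2

5 of the 11 people are poor, so H = 5/11 = 0.455.
A headcount ratio of at most 30% allows at most ⌊0.30 × 11⌋ = 3 poor people.
So at least 5 − 3 = 2 must be lifted.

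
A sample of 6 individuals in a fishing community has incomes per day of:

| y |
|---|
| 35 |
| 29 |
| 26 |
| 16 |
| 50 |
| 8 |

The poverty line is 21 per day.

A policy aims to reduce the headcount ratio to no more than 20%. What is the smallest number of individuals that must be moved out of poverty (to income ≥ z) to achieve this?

1

2 of the 6 individuals are poor, so H = 2/6 = 0.333.
A headcount ratio of at most 20% allows at most ⌊0.20 × 6⌋ = 1 poor individuals.
So at least 2 − 1 = 1 must be lifted.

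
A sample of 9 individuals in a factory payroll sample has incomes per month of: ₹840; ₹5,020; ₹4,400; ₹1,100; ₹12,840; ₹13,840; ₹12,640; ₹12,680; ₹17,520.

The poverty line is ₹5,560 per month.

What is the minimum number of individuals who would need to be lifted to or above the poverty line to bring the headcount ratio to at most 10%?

4

Currently q = 4 of N = 9 are below the line (H = 0.444).
A headcount ratio of at most 10% allows at most ⌊0.10 × 9⌋ = 0 poor individuals.
So at least 4 − 0 = 4 must be lifted.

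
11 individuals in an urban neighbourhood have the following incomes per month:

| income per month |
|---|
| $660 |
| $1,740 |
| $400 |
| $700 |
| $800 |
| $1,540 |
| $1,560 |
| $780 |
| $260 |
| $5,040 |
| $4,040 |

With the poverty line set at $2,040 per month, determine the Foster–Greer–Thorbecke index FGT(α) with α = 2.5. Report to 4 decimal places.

Below z: $260, $400, $660, $700, $780, $800, $1,540, $1,560, $1,740 (q = 9 of N = 11).
Relative gaps: (2040−260)/2040 = 0.8725; (2040−400)/2040 = 0.8039; (2040−660)/2040 = 0.6765; (2040−700)/2040 = 0.6569; (2040−780)/2040 = 0.6176; (2040−800)/2040 = 0.6078; (2040−1540)/2040 = 0.2451; (2040−1560)/2040 = 0.2353; (2040−1740)/2040 = 0.1471.
Raised to α = 2.5: 0.71117; 0.57947; 0.37638; 0.34969; 0.29981; 0.28806; 0.02974; 0.02686; 0.00829.
Sum = 2.669475; FGT(2.5) = 2.669475 / 11 = 0.2427.

0.2427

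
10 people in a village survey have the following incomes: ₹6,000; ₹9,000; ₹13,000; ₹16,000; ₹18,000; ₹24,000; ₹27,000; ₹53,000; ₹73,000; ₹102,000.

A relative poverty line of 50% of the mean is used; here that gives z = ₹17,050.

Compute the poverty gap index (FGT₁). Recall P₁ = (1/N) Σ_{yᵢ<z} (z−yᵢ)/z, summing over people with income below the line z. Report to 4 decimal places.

Below z: ₹6,000, ₹9,000, ₹13,000, ₹16,000 (q = 4 of N = 10).
Gap ratios (z−y)/z: (17050−6000)/17050 = 0.6481; (17050−9000)/17050 = 0.4721; (17050−13000)/17050 = 0.2375; (17050−16000)/17050 = 0.0616.
Sum of shortfalls = 1.419355; P₁ averages over all N: 1.419355 / 10 = 0.1419.

0.1419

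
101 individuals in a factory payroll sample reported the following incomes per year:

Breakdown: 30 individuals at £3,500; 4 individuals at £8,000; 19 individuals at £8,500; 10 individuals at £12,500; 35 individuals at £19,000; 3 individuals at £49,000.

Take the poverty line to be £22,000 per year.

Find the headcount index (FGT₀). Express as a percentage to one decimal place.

97.0%

98 of the 101 individuals have income below £22,000.
H = 98/101 = 97.0%.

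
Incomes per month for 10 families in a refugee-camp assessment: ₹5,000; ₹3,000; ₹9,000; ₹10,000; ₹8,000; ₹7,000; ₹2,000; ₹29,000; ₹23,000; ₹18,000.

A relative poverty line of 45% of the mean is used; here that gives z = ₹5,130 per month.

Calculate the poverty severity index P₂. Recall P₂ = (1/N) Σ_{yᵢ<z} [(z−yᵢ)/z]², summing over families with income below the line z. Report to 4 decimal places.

0.0545

Below the line: ₹2,000, ₹3,000, ₹5,000 (q = 3 of N = 10).
Gap ratios (z−y)/z: (5130−2000)/5130 = 0.6101; (5130−3000)/5130 = 0.4152; (5130−5000)/5130 = 0.0253.
Squared: 0.3723; 0.1724; 0.0006.
Sum = 0.545304; P₂ = 0.545304 / 10 = 0.0545.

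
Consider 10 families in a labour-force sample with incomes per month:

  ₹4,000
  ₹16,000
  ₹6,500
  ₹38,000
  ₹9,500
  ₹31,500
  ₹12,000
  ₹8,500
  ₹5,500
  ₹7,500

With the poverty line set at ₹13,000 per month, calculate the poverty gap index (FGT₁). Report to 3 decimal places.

0.288

Poor units: ₹4,000, ₹5,500, ₹6,500, ₹7,500, ₹8,500, ₹9,500, ₹12,000 (q = 7 of N = 10).
Normalized shortfalls: (13000−4000)/13000 = 0.6923; (13000−5500)/13000 = 0.5769; (13000−6500)/13000 = 0.5000; (13000−7500)/13000 = 0.4231; (13000−8500)/13000 = 0.3462; (13000−9500)/13000 = 0.2692; (13000−12000)/13000 = 0.0769.
Σ = 2.884615. Dividing by the full population N = 10 gives P₁ = 0.288.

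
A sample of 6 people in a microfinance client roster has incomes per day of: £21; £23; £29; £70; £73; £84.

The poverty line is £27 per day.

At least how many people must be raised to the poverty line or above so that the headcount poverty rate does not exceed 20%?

2 of the 6 people are poor, so H = 2/6 = 0.333.
A headcount ratio of at most 20% allows at most ⌊0.20 × 6⌋ = 1 poor people.
So at least 2 − 1 = 1 must be lifted.

1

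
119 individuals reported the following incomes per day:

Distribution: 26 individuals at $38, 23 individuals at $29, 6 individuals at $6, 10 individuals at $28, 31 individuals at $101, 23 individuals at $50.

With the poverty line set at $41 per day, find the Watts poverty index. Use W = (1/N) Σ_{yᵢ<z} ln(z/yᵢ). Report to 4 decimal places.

0.2125

Incomes under z: 6×$6, 10×$28, 23×$29, 26×$38 (q = 65 of N = 119).
ln(z/y) terms: ln(41/6) = 1.9218 (×6); ln(41/28) = 0.3814 (×10); ln(41/29) = 0.3463 (×23); ln(41/38) = 0.0760 (×26).
W = 25.284538 / 119 = 0.2125.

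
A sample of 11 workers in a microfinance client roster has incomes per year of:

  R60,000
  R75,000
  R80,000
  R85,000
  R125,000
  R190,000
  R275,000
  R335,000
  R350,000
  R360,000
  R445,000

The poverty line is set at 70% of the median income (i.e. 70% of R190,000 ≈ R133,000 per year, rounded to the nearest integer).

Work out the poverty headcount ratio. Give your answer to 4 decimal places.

0.4545

5 of the 11 workers have income below R133,000.
H = 5/11 = 0.4545.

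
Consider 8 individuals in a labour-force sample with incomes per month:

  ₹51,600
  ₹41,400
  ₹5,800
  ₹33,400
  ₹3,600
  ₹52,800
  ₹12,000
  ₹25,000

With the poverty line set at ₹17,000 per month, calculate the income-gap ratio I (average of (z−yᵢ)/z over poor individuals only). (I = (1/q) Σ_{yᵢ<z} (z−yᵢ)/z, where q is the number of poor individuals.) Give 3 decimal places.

0.580

Incomes under z: ₹3,600, ₹5,800, ₹12,000 (q = 3 of N = 8).
Relative gaps: 0.7882, 0.6588, 0.2941; sum = 1.741176.
I averages over the q = 3 poor units only: 1.741176 / 3 = 0.580.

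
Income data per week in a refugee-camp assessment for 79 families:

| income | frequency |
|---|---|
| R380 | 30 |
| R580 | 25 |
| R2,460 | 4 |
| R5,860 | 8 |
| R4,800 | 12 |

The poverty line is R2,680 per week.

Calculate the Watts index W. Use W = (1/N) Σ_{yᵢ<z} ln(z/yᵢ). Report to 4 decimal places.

Poor units: 30×R380, 25×R580, 4×R2,460 (q = 59 of N = 79).
Log gaps: ln(2680/380) = 1.9534 (×30); ln(2680/580) = 1.5305 (×25); ln(2680/2460) = 0.0857 (×4).
W = 97.208246 / 79 = 1.2305.

1.2305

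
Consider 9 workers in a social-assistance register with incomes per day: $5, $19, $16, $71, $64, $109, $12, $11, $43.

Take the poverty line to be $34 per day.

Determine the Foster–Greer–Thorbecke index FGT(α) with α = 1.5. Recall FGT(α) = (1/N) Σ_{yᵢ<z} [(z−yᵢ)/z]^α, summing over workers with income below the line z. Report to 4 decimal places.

0.2825

Below the line: $5, $11, $12, $16, $19 (q = 5 of N = 9).
Shortfall ratios: (34−5)/34 = 0.8529; (34−11)/34 = 0.6765; (34−12)/34 = 0.6471; (34−16)/34 = 0.5294; (34−19)/34 = 0.4412.
Raised to α = 1.5: 0.78773; 0.55638; 0.52049; 0.38520; 0.29303.
Sum = 2.542847; FGT(1.5) = 2.542847 / 9 = 0.2825.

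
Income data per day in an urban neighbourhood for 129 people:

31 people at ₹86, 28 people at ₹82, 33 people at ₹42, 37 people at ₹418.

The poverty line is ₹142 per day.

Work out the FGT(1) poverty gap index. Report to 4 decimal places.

Incomes under z: 33×₹42, 28×₹82, 31×₹86 (q = 92 of N = 129).
Normalized shortfalls: (142−42)/142 = 0.7042 (×33); (142−82)/142 = 0.4225 (×28); (142−86)/142 = 0.3944 (×31).
Σ = 47.295775. Dividing by the full population N = 129 gives P₁ = 0.3666.

0.3666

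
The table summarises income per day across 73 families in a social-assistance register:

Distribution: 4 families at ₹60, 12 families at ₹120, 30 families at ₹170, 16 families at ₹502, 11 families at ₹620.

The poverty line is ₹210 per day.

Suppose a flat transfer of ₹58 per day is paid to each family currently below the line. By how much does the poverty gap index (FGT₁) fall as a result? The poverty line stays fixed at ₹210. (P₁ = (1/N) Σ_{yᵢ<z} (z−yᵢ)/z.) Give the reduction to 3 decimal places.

Before: below the line — 4×₹60, 12×₹120, 30×₹170; poverty gap index (FGT₁) = 0.18787.
After the ₹58 transfer: below the line — 4×₹118, 12×₹178; poverty gap index (FGT₁) = 0.04905.
Reduction = 0.18787 − 0.04905 = 0.139.

0.139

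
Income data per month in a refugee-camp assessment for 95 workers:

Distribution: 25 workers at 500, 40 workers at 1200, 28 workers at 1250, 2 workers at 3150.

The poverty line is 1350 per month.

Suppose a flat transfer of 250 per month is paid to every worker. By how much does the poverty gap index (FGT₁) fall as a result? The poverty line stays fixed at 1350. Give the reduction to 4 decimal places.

0.1173

Before: below the line — 25×500, 40×1200, 28×1250; poverty gap index (FGT₁) = 0.234308.
After the 250 transfer: below the line — 25×750; poverty gap index (FGT₁) = 0.116959.
Reduction = 0.234308 − 0.116959 = 0.1173.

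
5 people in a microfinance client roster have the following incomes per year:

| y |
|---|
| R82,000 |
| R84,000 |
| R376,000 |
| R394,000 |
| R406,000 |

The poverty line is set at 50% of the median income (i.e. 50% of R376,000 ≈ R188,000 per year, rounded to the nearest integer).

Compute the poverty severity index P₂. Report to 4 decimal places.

Below z: R82,000, R84,000 (q = 2 of N = 5).
Relative gaps: (188000−82000)/188000 = 0.5638; (188000−84000)/188000 = 0.5532.
Squared: 0.3179; 0.3060.
Sum = 0.623925; P₂ = 0.623925 / 5 = 0.1248.

0.1248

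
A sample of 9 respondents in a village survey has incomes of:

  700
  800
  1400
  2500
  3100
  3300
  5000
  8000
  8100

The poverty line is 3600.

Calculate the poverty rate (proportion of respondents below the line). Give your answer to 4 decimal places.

6 of the 9 respondents have income below 3600.
H = 6/9 = 0.6667.

0.6667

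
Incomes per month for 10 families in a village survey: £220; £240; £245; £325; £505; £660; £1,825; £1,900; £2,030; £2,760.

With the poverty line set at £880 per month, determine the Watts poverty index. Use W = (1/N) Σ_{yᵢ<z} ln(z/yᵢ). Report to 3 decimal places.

0.580

Below z: £220, £240, £245, £325, £505, £660 (q = 6 of N = 10).
Log shortfalls: ln(880/220) = 1.3863; ln(880/240) = 1.2993; ln(880/245) = 1.2787; ln(880/325) = 0.9961; ln(880/505) = 0.5554; ln(880/660) = 0.2877.
W = 5.803383 / 10 = 0.580.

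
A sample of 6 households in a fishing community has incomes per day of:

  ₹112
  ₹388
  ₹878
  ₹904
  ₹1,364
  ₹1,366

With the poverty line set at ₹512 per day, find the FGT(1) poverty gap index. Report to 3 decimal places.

0.171

Incomes under z: ₹112, ₹388 (q = 2 of N = 6).
Relative gaps: (512−112)/512 = 0.7812; (512−388)/512 = 0.2422.
Σ = 1.023438. Dividing by the full population N = 6 gives P₁ = 0.171.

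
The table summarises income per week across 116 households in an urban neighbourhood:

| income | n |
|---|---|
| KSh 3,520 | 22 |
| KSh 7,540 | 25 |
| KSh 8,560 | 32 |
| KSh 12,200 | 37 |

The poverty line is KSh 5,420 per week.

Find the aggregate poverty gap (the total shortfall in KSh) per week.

KSh 41,800

Poor units: 22×KSh 3,520 (q = 22 of N = 116).
Individual gaps: 22×(5420−3520) = 41800.
Aggregate gap = KSh 41,800.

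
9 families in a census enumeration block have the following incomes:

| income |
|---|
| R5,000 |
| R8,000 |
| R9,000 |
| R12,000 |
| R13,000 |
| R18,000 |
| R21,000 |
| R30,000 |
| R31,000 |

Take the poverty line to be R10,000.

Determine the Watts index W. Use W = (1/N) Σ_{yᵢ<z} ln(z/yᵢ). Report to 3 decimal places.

0.114

Incomes under z: R5,000, R8,000, R9,000 (q = 3 of N = 9).
Log gaps: ln(10000/5000) = 0.6931; ln(10000/8000) = 0.2231; ln(10000/9000) = 0.1054.
W = 1.021651 / 9 = 0.114.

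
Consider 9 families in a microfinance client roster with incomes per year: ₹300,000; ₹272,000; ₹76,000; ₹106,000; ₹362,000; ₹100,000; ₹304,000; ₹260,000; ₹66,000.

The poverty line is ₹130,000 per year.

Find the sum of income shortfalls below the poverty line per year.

₹172,000

Incomes under z: ₹66,000, ₹76,000, ₹100,000, ₹106,000 (q = 4 of N = 9).
Individual gaps: 130000−66000 = 64000; 130000−76000 = 54000; 130000−100000 = 30000; 130000−106000 = 24000.
Aggregate gap = ₹172,000.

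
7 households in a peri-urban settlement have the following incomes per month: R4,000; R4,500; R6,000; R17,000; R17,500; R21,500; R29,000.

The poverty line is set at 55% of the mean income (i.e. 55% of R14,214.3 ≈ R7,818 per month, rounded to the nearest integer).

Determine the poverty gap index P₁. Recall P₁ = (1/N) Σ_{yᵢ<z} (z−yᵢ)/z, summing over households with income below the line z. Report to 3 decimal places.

0.164

Below z: R4,000, R4,500, R6,000 (q = 3 of N = 7).
Relative gaps: (7818−4000)/7818 = 0.4884; (7818−4500)/7818 = 0.4244; (7818−6000)/7818 = 0.2325.
Sum of shortfalls = 1.145306; P₁ averages over all N: 1.145306 / 7 = 0.164.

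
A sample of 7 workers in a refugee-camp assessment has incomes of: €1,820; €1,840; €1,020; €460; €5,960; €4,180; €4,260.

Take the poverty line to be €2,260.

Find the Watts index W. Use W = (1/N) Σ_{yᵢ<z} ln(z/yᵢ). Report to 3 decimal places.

Below z: €460, €1,020, €1,820, €1,840 (q = 4 of N = 7).
ln(z/y) terms: ln(2260/460) = 1.5919; ln(2260/1020) = 0.7956; ln(2260/1820) = 0.2165; ln(2260/1840) = 0.2056.
W = 2.809583 / 7 = 0.401.

0.401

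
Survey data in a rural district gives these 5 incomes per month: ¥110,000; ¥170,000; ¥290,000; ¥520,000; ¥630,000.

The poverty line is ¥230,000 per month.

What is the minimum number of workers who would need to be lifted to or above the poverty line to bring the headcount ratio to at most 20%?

2 of the 5 workers are poor, so H = 2/5 = 0.400.
A headcount ratio of at most 20% allows at most ⌊0.20 × 5⌋ = 1 poor workers.
So at least 2 − 1 = 1 must be lifted.

1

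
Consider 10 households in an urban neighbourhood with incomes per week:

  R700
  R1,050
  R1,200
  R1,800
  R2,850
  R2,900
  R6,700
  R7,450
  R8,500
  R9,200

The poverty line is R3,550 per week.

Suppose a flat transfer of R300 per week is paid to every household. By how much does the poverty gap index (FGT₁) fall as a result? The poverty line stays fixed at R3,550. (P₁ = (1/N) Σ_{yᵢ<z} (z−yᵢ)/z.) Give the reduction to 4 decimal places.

0.0507

Before: below the line — R700, R1,050, R1,200, R1,800, R2,850, R2,900; poverty gap index (FGT₁) = 0.304225.
After the R300 transfer: below the line — R1,000, R1,350, R1,500, R2,100, R3,150, R3,200; poverty gap index (FGT₁) = 0.253521.
Reduction = 0.304225 − 0.253521 = 0.0507.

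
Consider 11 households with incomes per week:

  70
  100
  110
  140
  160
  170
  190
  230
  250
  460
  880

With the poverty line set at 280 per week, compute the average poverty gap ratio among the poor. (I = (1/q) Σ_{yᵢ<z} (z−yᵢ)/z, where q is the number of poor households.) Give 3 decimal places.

Below the line: 70, 100, 110, 140, 160, 170, 190, 230, 250 (q = 9 of N = 11).
Shortfall ratios (z−y)/z: 0.7500, 0.6429, 0.6071, 0.5000, 0.4286, 0.3929, 0.3214, 0.1786, 0.1071; sum = 3.928571.
I averages over the q = 9 poor units only: 3.928571 / 9 = 0.437.

0.437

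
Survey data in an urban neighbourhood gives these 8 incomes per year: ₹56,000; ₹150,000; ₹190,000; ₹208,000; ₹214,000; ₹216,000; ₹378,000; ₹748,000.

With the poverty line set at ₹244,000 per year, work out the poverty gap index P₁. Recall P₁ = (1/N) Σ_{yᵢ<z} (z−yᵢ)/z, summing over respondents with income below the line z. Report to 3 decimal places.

0.220

Below z: ₹56,000, ₹150,000, ₹190,000, ₹208,000, ₹214,000, ₹216,000 (q = 6 of N = 8).
Normalized shortfalls: (244000−56000)/244000 = 0.7705; (244000−150000)/244000 = 0.3852; (244000−190000)/244000 = 0.2213; (244000−208000)/244000 = 0.1475; (244000−214000)/244000 = 0.1230; (244000−216000)/244000 = 0.1148.
Sum of shortfalls = 1.762295; P₁ averages over all N: 1.762295 / 8 = 0.220.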